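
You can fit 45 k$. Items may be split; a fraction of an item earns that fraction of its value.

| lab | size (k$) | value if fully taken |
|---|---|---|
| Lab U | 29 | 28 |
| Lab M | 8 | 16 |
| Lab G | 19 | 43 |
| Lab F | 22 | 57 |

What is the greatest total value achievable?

108

Sort by value density: Lab F 57/22≈2.59, Lab G 43/19≈2.26, Lab M 16/8≈2, Lab U 28/29≈0.966.
Lab F: take in full, 22 k$ for value 57 — 23 left.
Take all of Lab G (19 k$, value 43) — 4 k$ left.
Fill the last 4 k$ with part of Lab M: 4/8 of it earns 8.
Total value = 108.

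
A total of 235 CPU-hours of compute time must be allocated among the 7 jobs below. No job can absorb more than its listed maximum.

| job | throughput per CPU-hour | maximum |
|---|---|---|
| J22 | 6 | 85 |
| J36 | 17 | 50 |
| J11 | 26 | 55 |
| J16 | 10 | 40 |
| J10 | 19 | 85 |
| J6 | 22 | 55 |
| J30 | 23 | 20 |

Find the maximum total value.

Order the jobs by throughput per CPU-hour: J11 26 > J30 23 > J6 22 > J10 19 > J36 17 > J16 10 > J22 6.
Give J11 55 to hit its cap of 55 → 180 left.
Give J30 20 to hit its cap of 20 → 160 left.
J6: +55 to 55 (cap) → 105 left.
J10 takes 85 to reach its cap of 85 → 20 left.
Only 20 left; J36 takes them to reach 20.
Total = 17×20 + 26×55 + 19×85 + 22×55 + 23×20 = 5055.

5055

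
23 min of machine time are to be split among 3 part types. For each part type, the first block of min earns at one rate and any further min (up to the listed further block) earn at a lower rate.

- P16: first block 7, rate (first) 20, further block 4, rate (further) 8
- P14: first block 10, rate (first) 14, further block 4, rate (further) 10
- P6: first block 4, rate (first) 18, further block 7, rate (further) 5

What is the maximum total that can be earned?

Treat each block as its own option and order by rate: P16/tier1 20 > P6/tier1 18 > P14/tier1 14 > P14/tier2 10 > P16/tier2 8 > P6/tier2 5.
P16/tier1 (20): +7 — 16 left.
P6/tier1 (18): +4 — 12 left.
P14/tier1 (14): +10 — 2 left.
P14/tier2: +2 of 4 at 10; pool empty.
Total = 20×7 + 18×4 + 14×10 + 10×2 = 372.

372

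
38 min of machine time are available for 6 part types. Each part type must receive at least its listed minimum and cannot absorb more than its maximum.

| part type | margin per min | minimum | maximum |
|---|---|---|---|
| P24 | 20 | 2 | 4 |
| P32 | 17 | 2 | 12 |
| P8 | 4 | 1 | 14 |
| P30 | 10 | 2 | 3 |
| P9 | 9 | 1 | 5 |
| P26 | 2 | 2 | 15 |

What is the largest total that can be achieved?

Meeting every minimum uses 2+2+1+2+1+2 = 10 min, leaving 28.
Highest margin per min first: P24 20 > P32 17 > P30 10 > P9 9 > P8 4 > P26 2.
Give P24 2 more to hit its cap of 4 → 26 left.
P32 takes 10 more to reach its cap of 12 → 16 left.
P30 takes 1 more to reach its cap of 3 → 15 left.
Give P9 4 more to hit its cap of 5 → 11 left.
Only 11 left; P8 takes them to reach 12.
Total = 20×4 + 17×12 + 4×12 + 10×3 + 9×5 + 2×2 = 411.

411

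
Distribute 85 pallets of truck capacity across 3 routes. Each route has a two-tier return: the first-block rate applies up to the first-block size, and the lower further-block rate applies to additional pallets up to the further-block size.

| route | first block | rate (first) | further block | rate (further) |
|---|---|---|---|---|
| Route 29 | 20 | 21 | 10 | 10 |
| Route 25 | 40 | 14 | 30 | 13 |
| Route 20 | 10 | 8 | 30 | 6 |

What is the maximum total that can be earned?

1305

Order all 6 blocks by rate: Route 29/tier1 21 > Route 25/tier1 14 > Route 25/tier2 13 > Route 29/tier2 10 > Route 20/tier1 8 > Route 20/tier2 6.
Route 29 tier1 at 21: fill all 20 → 65 left.
Route 25 tier1 at 14: fill all 40 → 25 left.
25 remain; put them into Route 25 tier2 at 13.
Total = 21×20 + 14×40 + 13×25 = 1305.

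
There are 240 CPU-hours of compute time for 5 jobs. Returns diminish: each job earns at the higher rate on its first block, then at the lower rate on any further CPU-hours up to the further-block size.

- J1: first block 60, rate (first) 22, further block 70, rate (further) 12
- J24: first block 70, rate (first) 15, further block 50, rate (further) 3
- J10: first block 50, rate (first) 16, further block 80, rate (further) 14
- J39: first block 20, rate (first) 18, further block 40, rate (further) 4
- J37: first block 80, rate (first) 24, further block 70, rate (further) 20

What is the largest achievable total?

5160

Treat each block as its own option and order by rate: J37/first 24 > J1/first 22 > J37/second 20 > J39/first 18 > J10/first 16 > J24/first 15 > J10/second 14 > J1/second 12 > J39/second 4 > J24/second 3.
J37 first at 24: fill all 80 → 160 left.
J1/first (22): +60 → 100 left.
J37/second (20): +70 → 30 left.
J39 first at 18: fill all 20 → 10 left.
10 remain; put them into J10 first at 16.
Total = 24×80 + 22×60 + 20×70 + 18×20 + 16×10 = 5160.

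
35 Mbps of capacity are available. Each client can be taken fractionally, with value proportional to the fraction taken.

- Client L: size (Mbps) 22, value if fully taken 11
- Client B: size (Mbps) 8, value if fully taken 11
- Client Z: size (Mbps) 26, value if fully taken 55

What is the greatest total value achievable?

Rank by value-to-size ratio: Client Z 55/26≈2.12, Client B 11/8≈1.38, Client L 11/22≈0.5.
Take all of Client Z (26 Mbps, value 55) ; 9 Mbps left.
Take all of Client B (8 Mbps, value 11) ; 1 Mbps left.
Only 1 Mbps remain; take 1/22 of Client L for value 11×1/22 = 0.5.
Total value = 66.5.

66.5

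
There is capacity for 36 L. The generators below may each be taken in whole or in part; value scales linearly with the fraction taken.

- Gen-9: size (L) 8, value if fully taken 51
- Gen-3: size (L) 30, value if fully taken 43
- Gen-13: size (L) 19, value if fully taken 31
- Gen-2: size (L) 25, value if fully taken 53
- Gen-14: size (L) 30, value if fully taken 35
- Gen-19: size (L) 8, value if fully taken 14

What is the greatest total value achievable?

Rank by value-to-size ratio: Gen-9 51/8≈6.38, Gen-2 53/25≈2.12, Gen-19 14/8≈1.75, Gen-13 31/19≈1.63, Gen-3 43/30≈1.43, Gen-14 35/30≈1.17.
Gen-9: take in full, 8 L for value 51 → 28 left.
Take all of Gen-2 (25 L, value 53) → 3 L left.
3 L left: a 3/8 share of Gen-19 gives 14×3/8 = 5.25.
Total value = 109.25.

109.25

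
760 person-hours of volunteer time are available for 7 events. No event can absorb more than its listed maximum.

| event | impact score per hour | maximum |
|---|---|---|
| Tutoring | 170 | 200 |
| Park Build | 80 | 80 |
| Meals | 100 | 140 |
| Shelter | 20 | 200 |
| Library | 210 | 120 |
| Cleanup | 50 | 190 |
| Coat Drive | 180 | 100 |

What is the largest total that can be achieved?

103600

Highest impact score per hour first: Library 210 > Coat Drive 180 > Tutoring 170 > Meals 100 > Park Build 80 > Cleanup 50 > Shelter 20.
Give Library 120 to hit its cap of 120 — 640 left.
Coat Drive takes 100 to reach its cap of 100 — 540 left.
Tutoring: +200 to 200 (cap) — 340 left.
Give Meals 140 to hit its cap of 140 — 200 left.
Park Build: +80 to 80 (cap) — 120 left.
Cleanup: +120 (room for 190) → 120. Pool exhausted.
Total = 170×200 + 80×80 + 100×140 + 210×120 + 50×120 + 180×100 = 103600.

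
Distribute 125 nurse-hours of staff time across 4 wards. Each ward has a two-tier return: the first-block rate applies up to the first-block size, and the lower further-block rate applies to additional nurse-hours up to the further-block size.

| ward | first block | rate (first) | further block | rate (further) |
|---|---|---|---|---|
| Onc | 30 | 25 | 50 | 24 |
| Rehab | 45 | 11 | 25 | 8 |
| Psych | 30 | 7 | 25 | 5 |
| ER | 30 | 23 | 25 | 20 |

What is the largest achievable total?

2940

Rank every tier by rate: Onc/T1 25 > Onc/T2 24 > ER/T1 23 > ER/T2 20 > Rehab/T1 11 > Rehab/T2 8 > Psych/T1 7 > Psych/T2 5.
Onc T1 at 25: fill all 30 → 95 left.
Onc/T2 (24): +50 → 45 left.
ER/T1 (23): +30 → 15 left.
ER T2 at 20: only 15 left, fill 15.
Total = 25×30 + 24×50 + 23×30 + 20×15 = 2940.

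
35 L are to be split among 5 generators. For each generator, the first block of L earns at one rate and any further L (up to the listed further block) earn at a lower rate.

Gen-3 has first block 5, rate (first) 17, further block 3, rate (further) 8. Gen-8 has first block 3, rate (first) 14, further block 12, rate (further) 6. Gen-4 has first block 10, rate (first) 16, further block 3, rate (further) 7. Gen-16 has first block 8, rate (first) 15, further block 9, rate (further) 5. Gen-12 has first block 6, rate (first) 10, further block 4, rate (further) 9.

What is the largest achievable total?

Rank every tier by rate: Gen-3/first 17 > Gen-4/first 16 > Gen-16/first 15 > Gen-8/first 14 > Gen-12/first 10 > Gen-12/second 9 > Gen-3/second 8 > Gen-4/second 7 > Gen-8/second 6 > Gen-16/second 5.
Gen-3/first (17): +5 → 30 left.
Fill Gen-4 first block (10 at 16) → 20 left.
Fill Gen-16 first block (8 at 15) → 12 left.
Gen-8 first at 14: fill all 3 → 9 left.
Gen-12/first (10): +6 → 3 left.
3 remain; put them into Gen-12 second at 9.
Total = 17×5 + 16×10 + 15×8 + 14×3 + 10×6 + 9×3 = 494.

494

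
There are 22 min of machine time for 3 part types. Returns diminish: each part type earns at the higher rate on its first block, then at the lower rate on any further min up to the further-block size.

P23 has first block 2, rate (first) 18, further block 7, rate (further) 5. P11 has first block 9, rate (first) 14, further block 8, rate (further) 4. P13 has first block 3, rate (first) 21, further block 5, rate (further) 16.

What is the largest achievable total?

320

Order all 6 blocks by rate: P13/first 21 > P23/first 18 > P13/second 16 > P11/first 14 > P23/second 5 > P11/second 4.
P13 first at 21: fill all 3 — 19 left.
P23/first (18): +2 — 17 left.
Fill P13 second block (5 at 16) — 12 left.
P11/first (14): +9 — 3 left.
3 remain; put them into P23 second at 5.
Total = 21×3 + 18×2 + 16×5 + 14×9 + 5×3 = 320.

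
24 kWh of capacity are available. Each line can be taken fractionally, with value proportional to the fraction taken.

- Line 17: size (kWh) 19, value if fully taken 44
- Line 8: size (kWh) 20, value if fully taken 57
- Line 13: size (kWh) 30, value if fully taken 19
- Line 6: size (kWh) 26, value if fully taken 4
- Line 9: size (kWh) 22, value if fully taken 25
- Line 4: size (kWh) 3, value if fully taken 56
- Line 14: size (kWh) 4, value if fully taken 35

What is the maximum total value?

Sort by value density: Line 4 56/3≈18.7, Line 14 35/4≈8.75, Line 8 57/20≈2.85, Line 17 44/19≈2.32, Line 9 25/22≈1.14, Line 13 19/30≈0.633, Line 6 4/26≈0.154.
Take all of Line 4 (3 kWh, value 56) — 21 kWh left.
Line 14: take in full, 4 kWh for value 35 — 17 left.
17 kWh left: a 17/20 share of Line 8 gives 57×17/20 = 48.45.
Total value = 139.45.

139.45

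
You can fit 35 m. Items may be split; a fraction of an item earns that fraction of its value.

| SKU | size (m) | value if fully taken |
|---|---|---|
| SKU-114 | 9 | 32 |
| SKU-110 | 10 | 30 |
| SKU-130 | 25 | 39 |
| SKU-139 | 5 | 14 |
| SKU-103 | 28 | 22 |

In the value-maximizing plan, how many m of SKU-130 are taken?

11

Rank by value-to-size ratio: SKU-114 32/9≈3.56, SKU-110 30/10≈3, SKU-139 14/5≈2.8, SKU-130 39/25≈1.56, SKU-103 22/28≈0.786.
SKU-114: take in full, 9 m for value 32 — 26 left.
Take all of SKU-110 (10 m, value 30) — 16 m left.
SKU-139: take in full, 5 m for value 14 — 11 left.
Fill the last 11 m with part of SKU-130: 11/25 of it earns 17.16.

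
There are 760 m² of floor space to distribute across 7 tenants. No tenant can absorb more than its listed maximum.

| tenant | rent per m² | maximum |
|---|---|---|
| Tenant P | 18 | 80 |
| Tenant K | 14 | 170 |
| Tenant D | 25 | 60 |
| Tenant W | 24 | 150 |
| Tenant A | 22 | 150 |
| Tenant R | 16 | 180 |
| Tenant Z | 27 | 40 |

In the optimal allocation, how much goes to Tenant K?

Highest rent per m² first: Tenant Z 27 > Tenant D 25 > Tenant W 24 > Tenant A 22 > Tenant P 18 > Tenant R 16 > Tenant K 14.
Give Tenant Z 40 to hit its cap of 40 ; 720 left.
Tenant D takes 60 to reach its cap of 60 ; 660 left.
Tenant W takes 150 to reach its cap of 150 ; 510 left.
Tenant A takes 150 to reach its cap of 150 ; 360 left.
Tenant P: +80 to 80 (cap) ; 280 left.
Tenant R: +180 to 180 (cap) ; 100 left.
Only 100 left; Tenant K takes them to reach 100.

100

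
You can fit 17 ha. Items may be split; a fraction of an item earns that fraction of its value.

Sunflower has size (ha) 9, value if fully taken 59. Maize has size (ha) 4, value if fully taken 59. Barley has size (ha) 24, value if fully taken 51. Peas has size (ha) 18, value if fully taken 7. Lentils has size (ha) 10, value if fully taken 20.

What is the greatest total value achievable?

Sort by value density: Maize 59/4≈14.8, Sunflower 59/9≈6.56, Barley 51/24≈2.12, Lentils 20/10≈2, Peas 7/18≈0.389.
Maize: take in full, 4 ha for value 59 ; 13 left.
Take all of Sunflower (9 ha, value 59) ; 4 ha left.
Only 4 ha remain; take 4/24 of Barley for value 51×4/24 = 8.5.
Total value = 126.5.

126.5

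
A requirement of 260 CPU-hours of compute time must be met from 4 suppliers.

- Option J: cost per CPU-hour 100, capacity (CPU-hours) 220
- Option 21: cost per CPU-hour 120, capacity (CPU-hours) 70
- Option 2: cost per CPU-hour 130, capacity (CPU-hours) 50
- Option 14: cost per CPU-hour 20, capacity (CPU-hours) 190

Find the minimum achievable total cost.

Cheapest first:
Option 14 at 20: take all 190 CPU-hours ; 70 still needed.
Option J at 100: take 70 of its 220 ; requirement met.
Option 21, Option 2: unused.
Cost = 190×20 + 70×100 = 10800.

10800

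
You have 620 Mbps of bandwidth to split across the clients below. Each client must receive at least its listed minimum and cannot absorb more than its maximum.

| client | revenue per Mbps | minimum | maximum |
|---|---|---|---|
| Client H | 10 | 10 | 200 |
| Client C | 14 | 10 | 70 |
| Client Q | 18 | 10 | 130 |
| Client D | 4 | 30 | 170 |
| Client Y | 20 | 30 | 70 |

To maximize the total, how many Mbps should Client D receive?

150

Meeting every minimum uses 10+10+10+30+30 = 90 Mbps, leaving 530.
Rank by revenue per Mbps: Client Y 20 > Client Q 18 > Client C 14 > Client H 10 > Client D 4.
Give Client Y 40 more to hit its cap of 70 ; 490 left.
Give Client Q 120 more to hit its cap of 130 ; 370 left.
Give Client C 60 more to hit its cap of 70 ; 310 left.
Client H takes 190 more to reach its cap of 200 ; 120 left.
Client D: +120 (room for 140) → 150. Pool exhausted.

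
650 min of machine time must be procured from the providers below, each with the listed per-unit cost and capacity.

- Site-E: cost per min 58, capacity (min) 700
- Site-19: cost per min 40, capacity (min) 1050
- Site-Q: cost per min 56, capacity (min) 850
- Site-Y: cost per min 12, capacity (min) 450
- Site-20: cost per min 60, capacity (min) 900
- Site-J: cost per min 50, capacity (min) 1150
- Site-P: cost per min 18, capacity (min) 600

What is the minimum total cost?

9000

Use providers in increasing cost order.
Site-Y at 12: take all 450 min ; 200 still needed.
Take 200 from Site-P at 18 to finish.
Site-19, Site-J, Site-Q, Site-E, Site-20: unused.
Cost = 450×12 + 200×18 = 9000.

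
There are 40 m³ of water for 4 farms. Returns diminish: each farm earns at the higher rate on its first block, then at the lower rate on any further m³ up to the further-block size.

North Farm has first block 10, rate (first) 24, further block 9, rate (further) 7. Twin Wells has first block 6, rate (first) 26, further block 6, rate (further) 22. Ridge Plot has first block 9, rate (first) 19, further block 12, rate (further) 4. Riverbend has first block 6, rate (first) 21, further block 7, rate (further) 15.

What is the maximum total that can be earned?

870

Treat each block as its own option and order by rate: Twin Wells/first 26 > North Farm/first 24 > Twin Wells/second 22 > Riverbend/first 21 > Ridge Plot/first 19 > Riverbend/second 15 > North Farm/second 7 > Ridge Plot/second 4.
Twin Wells/first (26): +6 — 34 left.
Fill North Farm first block (10 at 24) — 24 left.
Fill Twin Wells second block (6 at 22) — 18 left.
Fill Riverbend first block (6 at 21) — 12 left.
Ridge Plot first at 19: fill all 9 — 3 left.
Riverbend/second: +3 of 7 at 15; pool empty.
Total = 26×6 + 24×10 + 22×6 + 21×6 + 19×9 + 15×3 = 870.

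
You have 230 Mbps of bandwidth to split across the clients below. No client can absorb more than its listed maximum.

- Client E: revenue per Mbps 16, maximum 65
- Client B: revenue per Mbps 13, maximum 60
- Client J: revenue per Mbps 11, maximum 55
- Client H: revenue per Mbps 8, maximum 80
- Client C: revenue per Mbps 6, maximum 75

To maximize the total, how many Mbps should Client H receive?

Rank by revenue per Mbps: Client E 16 > Client B 13 > Client J 11 > Client H 8 > Client C 6.
Client E takes 65 to reach its cap of 65 → 165 left.
Client B takes 60 to reach its cap of 60 → 105 left.
Client J takes 55 to reach its cap of 55 → 50 left.
Client H has room for 80 but only 50 remain, so it gets 50.

50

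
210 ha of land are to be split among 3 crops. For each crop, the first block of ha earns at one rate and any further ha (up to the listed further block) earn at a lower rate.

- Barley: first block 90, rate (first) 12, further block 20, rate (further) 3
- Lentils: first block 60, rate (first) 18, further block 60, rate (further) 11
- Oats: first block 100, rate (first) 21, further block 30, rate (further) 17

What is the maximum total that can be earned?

Order all 6 blocks by rate: Oats/tier1 21 > Lentils/tier1 18 > Oats/tier2 17 > Barley/tier1 12 > Lentils/tier2 11 > Barley/tier2 3.
Fill Oats tier1 block (100 at 21) — 110 left.
Lentils/tier1 (18): +60 — 50 left.
Fill Oats tier2 block (30 at 17) — 20 left.
Barley tier1 at 12: only 20 left, fill 20.
Total = 21×100 + 18×60 + 17×30 + 12×20 = 3930.

3930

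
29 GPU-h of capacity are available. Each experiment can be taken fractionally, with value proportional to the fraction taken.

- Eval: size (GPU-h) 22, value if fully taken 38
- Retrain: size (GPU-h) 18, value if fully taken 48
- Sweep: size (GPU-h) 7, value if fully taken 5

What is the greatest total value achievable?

67

Sort by value density: Retrain 48/18≈2.67, Eval 38/22≈1.73, Sweep 5/7≈0.714.
Take all of Retrain (18 GPU-h, value 48) ; 11 GPU-h left.
Only 11 GPU-h remain; take 11/22 of Eval for value 38×11/22 = 19.
Total value = 67.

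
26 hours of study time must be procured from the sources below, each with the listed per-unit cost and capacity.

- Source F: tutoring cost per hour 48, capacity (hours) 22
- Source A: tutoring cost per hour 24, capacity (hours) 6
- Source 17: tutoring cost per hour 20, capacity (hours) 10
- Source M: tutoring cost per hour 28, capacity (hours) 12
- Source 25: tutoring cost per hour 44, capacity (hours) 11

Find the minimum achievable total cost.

624

Use sources in increasing cost order.
Take 10 from Source 17 at 20 → need 16 more.
Take 6 from Source A at 24 → need 10 more.
Source M at 28: take 10 of its 12 → requirement met.
Source 25, Source F: unused.
Cost = 10×20 + 6×24 + 10×28 = 624.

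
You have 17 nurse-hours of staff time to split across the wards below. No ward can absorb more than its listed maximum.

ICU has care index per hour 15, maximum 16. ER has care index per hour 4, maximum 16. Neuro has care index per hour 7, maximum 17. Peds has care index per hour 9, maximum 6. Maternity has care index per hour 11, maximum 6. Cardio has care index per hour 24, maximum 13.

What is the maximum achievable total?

Highest care index per hour first: Cardio 24 > ICU 15 > Maternity 11 > Peds 9 > Neuro 7 > ER 4.
Give Cardio 13 to hit its cap of 13 ; 4 left.
ICU: +4 (room for 16) → 4. Pool exhausted.
Total = 15×4 + 24×13 = 372.

372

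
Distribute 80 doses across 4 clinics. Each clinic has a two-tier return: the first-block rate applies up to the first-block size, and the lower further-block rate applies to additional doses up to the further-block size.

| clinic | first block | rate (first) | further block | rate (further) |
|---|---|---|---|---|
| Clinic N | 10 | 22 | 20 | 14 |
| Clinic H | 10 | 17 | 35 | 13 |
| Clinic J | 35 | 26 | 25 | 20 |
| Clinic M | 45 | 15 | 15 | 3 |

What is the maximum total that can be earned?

Treat each block as its own option and order by rate: Clinic J/T1 26 > Clinic N/T1 22 > Clinic J/T2 20 > Clinic H/T1 17 > Clinic M/T1 15 > Clinic N/T2 14 > Clinic H/T2 13 > Clinic M/T2 3.
Clinic J/T1 (26): +35 — 45 left.
Fill Clinic N T1 block (10 at 22) — 35 left.
Clinic J/T2 (20): +25 — 10 left.
Clinic H T1 at 17: fill all 10 — 0 left.
Total = 26×35 + 22×10 + 20×25 + 17×10 = 1800.

1800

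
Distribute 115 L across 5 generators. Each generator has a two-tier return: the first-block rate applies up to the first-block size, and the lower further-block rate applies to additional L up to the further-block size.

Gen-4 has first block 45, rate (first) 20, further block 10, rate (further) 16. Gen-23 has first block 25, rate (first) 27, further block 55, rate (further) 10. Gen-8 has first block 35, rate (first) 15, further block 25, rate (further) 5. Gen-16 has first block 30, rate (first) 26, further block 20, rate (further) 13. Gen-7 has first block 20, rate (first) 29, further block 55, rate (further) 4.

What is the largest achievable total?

Rank every tier by rate: Gen-7/tier1 29 > Gen-23/tier1 27 > Gen-16/tier1 26 > Gen-4/tier1 20 > Gen-4/tier2 16 > Gen-8/tier1 15 > Gen-16/tier2 13 > Gen-23/tier2 10 > Gen-8/tier2 5 > Gen-7/tier2 4.
Gen-7 tier1 at 29: fill all 20 — 95 left.
Fill Gen-23 tier1 block (25 at 27) — 70 left.
Gen-16 tier1 at 26: fill all 30 — 40 left.
40 remain; put them into Gen-4 tier1 at 20.
Total = 29×20 + 27×25 + 26×30 + 20×40 = 2835.

2835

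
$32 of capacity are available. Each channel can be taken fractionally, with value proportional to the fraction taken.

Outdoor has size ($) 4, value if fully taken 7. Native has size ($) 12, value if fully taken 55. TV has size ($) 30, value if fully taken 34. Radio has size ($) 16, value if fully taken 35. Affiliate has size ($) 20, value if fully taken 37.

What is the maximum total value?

Sort by value density: Native 55/12≈4.58, Radio 35/16≈2.19, Affiliate 37/20≈1.85, Outdoor 7/4≈1.75, TV 34/30≈1.13.
Take all of Native (12 $, value 55) — 20 $ left.
All 16 $ of Radio fit (value 35) — 4 remain.
Only 4 $ remain; take 4/20 of Affiliate for value 37×4/20 = 7.4.
Total value = 97.4.

97.4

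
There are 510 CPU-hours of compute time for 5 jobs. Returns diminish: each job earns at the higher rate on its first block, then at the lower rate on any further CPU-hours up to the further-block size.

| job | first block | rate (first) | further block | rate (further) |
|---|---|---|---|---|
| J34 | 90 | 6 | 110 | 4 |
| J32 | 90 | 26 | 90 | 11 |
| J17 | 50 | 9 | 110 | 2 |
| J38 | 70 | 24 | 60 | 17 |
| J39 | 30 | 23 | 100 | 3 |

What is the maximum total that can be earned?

Order all 10 blocks by rate: J32/T1 26 > J38/T1 24 > J39/T1 23 > J38/T2 17 > J32/T2 11 > J17/T1 9 > J34/T1 6 > J34/T2 4 > J39/T2 3 > J17/T2 2.
J32/T1 (26): +90 — 420 left.
J38 T1 at 24: fill all 70 — 350 left.
J39 T1 at 23: fill all 30 — 320 left.
J38/T2 (17): +60 — 260 left.
J32/T2 (11): +90 — 170 left.
Fill J17 T1 block (50 at 9) — 120 left.
Fill J34 T1 block (90 at 6) — 30 left.
30 remain; put them into J34 T2 at 4.
Total = 26×90 + 24×70 + 23×30 + 17×60 + 11×90 + 9×50 + 6×90 + 4×30 = 7830.

7830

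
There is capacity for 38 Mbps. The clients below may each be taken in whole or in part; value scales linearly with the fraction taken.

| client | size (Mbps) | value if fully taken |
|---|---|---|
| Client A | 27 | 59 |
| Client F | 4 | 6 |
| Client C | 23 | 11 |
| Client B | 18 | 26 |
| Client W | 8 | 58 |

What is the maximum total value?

121.5

Best value per unit of size first: Client W 58/8≈7.25, Client A 59/27≈2.19, Client F 6/4≈1.5, Client B 26/18≈1.44, Client C 11/23≈0.478.
Take all of Client W (8 Mbps, value 58) ; 30 Mbps left.
Client A: take in full, 27 Mbps for value 59 ; 3 left.
Only 3 Mbps remain; take 3/4 of Client F for value 6×3/4 = 4.5.
Total value = 121.5.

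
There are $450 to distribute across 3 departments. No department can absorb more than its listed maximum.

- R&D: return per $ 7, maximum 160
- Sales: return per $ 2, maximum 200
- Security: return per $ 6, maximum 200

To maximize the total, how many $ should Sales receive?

90

Rank by return per $: R&D 7 > Security 6 > Sales 2.
R&D: +160 to 160 (cap) ; 290 left.
Security takes 200 to reach its cap of 200 ; 90 left.
Sales has room for 200 but only 90 remain, so it gets 90.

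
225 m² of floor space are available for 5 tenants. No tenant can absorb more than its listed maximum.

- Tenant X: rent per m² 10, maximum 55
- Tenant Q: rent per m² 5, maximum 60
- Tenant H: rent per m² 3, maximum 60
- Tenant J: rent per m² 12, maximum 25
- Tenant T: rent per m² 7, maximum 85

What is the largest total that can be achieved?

Rank by rent per m²: Tenant J 12 > Tenant X 10 > Tenant T 7 > Tenant Q 5 > Tenant H 3.
Give Tenant J 25 to hit its cap of 25 — 200 left.
Tenant X takes 55 to reach its cap of 55 — 145 left.
Tenant T: +85 to 85 (cap) — 60 left.
Tenant Q takes 60 to reach its cap of 60 — 0 left.
Total = 10×55 + 5×60 + 12×25 + 7×85 = 1745.

1745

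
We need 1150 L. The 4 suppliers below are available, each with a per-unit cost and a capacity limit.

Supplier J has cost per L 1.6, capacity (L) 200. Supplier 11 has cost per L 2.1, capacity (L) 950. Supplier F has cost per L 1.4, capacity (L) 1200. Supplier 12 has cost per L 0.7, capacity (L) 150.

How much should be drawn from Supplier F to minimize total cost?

Fill from the cheapest supplier first.
Supplier 12 (0.7): use full 150 ; 1000 L to go.
Supplier F (1.4): take the remaining 1000 ; done.
Supplier J, Supplier 11: unused.

1000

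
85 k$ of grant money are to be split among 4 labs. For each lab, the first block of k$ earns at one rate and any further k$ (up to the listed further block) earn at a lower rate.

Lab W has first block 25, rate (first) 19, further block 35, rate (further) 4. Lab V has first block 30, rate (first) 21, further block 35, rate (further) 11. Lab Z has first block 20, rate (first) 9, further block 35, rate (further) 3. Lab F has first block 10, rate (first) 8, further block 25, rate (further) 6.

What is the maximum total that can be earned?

Order all 8 blocks by rate: Lab V/first 21 > Lab W/first 19 > Lab V/second 11 > Lab Z/first 9 > Lab F/first 8 > Lab F/second 6 > Lab W/second 4 > Lab Z/second 3.
Fill Lab V first block (30 at 21) ; 55 left.
Lab W/first (19): +25 ; 30 left.
Lab V second at 11: only 30 left, fill 30.
Total = 21×30 + 19×25 + 11×30 = 1435.

1435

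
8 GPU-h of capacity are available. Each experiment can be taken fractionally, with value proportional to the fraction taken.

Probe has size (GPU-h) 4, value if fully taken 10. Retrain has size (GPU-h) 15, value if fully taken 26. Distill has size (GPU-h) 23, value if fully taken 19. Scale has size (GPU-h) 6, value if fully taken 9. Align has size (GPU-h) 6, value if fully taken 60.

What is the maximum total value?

Sort by value density: Align 60/6≈10, Probe 10/4≈2.5, Retrain 26/15≈1.73, Scale 9/6≈1.5, Distill 19/23≈0.826.
All 6 GPU-h of Align fit (value 60) ; 2 remain.
2 GPU-h left: a 2/4 share of Probe gives 10×2/4 = 5.
Total value = 65.

65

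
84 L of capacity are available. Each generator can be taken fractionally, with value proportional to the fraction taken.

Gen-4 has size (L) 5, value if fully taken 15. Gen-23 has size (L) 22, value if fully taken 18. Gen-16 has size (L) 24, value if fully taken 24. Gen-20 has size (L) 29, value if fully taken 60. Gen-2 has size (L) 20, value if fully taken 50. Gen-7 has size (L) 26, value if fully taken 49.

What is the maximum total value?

178

Rank by value-to-size ratio: Gen-4 15/5≈3, Gen-2 50/20≈2.5, Gen-20 60/29≈2.07, Gen-7 49/26≈1.88, Gen-16 24/24≈1, Gen-23 18/22≈0.818.
Take all of Gen-4 (5 L, value 15) → 79 L left.
Gen-2: take in full, 20 L for value 50 → 59 left.
Take all of Gen-20 (29 L, value 60) → 30 L left.
Take all of Gen-7 (26 L, value 49) → 4 L left.
Only 4 L remain; take 4/24 of Gen-16 for value 24×4/24 = 4.
Total value = 178.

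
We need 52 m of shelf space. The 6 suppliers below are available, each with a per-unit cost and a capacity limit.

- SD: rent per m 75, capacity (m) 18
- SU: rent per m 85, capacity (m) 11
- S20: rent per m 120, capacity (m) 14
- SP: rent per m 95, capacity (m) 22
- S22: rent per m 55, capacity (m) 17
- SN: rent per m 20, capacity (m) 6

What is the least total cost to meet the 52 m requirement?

Use suppliers in increasing cost order.
SN at 20: take all 6 m ; 46 still needed.
S22 at 55: take all 17 m ; 29 still needed.
SD at 75: take all 18 m ; 11 still needed.
Take 11 from SU at 85 ; need 0 more.
SP, S20: unused.
Cost = 6×20 + 17×55 + 18×75 + 11×85 = 3340.

3340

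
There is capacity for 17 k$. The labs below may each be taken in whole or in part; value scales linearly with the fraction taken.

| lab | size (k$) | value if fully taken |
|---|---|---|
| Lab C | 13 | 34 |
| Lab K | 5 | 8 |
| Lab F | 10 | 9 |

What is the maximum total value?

Best value per unit of size first: Lab C 34/13≈2.62, Lab K 8/5≈1.6, Lab F 9/10≈0.9.
All 13 k$ of Lab C fit (value 34) → 4 remain.
Only 4 k$ remain; take 4/5 of Lab K for value 8×4/5 = 6.4.
Total value = 40.4.

40.4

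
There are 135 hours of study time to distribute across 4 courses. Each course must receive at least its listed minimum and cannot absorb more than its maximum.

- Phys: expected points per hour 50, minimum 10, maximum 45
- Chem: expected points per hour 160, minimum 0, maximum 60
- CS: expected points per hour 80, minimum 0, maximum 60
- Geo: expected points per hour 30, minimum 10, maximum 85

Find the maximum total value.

Meeting every minimum uses 10+0+0+10 = 20 hours, leaving 115.
Highest expected points per hour first: Chem 160 > CS 80 > Phys 50 > Geo 30.
Chem: +60 to 60 (cap) — 55 left.
Only 55 left; CS takes them to reach 55.
Total = 50×10 + 160×60 + 80×55 + 30×10 = 14800.

14800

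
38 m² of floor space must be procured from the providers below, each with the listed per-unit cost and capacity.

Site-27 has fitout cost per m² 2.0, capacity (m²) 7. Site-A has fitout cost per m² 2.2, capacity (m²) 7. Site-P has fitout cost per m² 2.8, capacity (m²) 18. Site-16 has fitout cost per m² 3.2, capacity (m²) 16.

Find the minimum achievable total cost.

99

Cheapest first:
Site-27 (2.0): use full 7 ; 31 m² to go.
Site-A (2.2): use full 7 ; 24 m² to go.
Site-P (2.8): use full 18 ; 6 m² to go.
Take 6 from Site-16 at 3.2 to finish.
Cost = 7×2.0 + 7×2.2 + 18×2.8 + 6×3.2 = 99.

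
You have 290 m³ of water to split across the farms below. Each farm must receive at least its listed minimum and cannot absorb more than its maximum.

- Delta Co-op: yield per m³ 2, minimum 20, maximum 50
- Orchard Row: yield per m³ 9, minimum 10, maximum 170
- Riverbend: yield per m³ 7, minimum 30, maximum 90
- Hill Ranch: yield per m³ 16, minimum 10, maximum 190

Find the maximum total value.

3740

Meeting every minimum uses 20+10+30+10 = 70 m³, leaving 220.
Rank by yield per m³: Hill Ranch 16 > Orchard Row 9 > Riverbend 7 > Delta Co-op 2.
Hill Ranch: +180 to 190 (cap) ; 40 left.
Orchard Row: +40 (room for 160) → 50. Pool exhausted.
Total = 2×20 + 9×50 + 7×30 + 16×190 = 3740.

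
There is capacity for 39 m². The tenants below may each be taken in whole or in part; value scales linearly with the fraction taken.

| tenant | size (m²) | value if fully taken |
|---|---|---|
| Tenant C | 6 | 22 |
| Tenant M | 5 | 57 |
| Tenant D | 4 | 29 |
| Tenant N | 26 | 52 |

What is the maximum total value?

156

Rank by value-to-size ratio: Tenant M 57/5≈11.4, Tenant D 29/4≈7.25, Tenant C 22/6≈3.67, Tenant N 52/26≈2.
Tenant M: take in full, 5 m² for value 57 → 34 left.
Take all of Tenant D (4 m², value 29) → 30 m² left.
Take all of Tenant C (6 m², value 22) → 24 m² left.
Fill the last 24 m² with part of Tenant N: 24/26 of it earns 48.
Total value = 156.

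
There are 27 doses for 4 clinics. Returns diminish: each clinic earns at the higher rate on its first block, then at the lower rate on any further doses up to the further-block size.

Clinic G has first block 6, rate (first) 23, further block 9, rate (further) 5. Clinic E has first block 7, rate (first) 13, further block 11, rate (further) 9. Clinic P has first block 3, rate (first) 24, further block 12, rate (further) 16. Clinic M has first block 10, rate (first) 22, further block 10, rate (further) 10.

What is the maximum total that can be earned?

558

Order all 8 blocks by rate: Clinic P/T1 24 > Clinic G/T1 23 > Clinic M/T1 22 > Clinic P/T2 16 > Clinic E/T1 13 > Clinic M/T2 10 > Clinic E/T2 9 > Clinic G/T2 5.
Fill Clinic P T1 block (3 at 24) — 24 left.
Clinic G/T1 (23): +6 — 18 left.
Clinic M/T1 (22): +10 — 8 left.
Clinic P/T2: +8 of 12 at 16; pool empty.
Total = 24×3 + 23×6 + 22×10 + 16×8 = 558.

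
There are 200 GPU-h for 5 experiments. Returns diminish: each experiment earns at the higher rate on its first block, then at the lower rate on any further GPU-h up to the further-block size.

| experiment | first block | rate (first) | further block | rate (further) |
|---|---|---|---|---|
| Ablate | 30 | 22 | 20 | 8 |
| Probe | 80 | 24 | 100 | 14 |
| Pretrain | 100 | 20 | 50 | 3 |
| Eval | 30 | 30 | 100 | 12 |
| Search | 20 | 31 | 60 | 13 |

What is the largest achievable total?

Treat each block as its own option and order by rate: Search/tier1 31 > Eval/tier1 30 > Probe/tier1 24 > Ablate/tier1 22 > Pretrain/tier1 20 > Probe/tier2 14 > Search/tier2 13 > Eval/tier2 12 > Ablate/tier2 8 > Pretrain/tier2 3.
Search tier1 at 31: fill all 20 ; 180 left.
Eval/tier1 (30): +30 ; 150 left.
Probe tier1 at 24: fill all 80 ; 70 left.
Fill Ablate tier1 block (30 at 22) ; 40 left.
Pretrain tier1 at 20: only 40 left, fill 40.
Total = 31×20 + 30×30 + 24×80 + 22×30 + 20×40 = 4900.

4900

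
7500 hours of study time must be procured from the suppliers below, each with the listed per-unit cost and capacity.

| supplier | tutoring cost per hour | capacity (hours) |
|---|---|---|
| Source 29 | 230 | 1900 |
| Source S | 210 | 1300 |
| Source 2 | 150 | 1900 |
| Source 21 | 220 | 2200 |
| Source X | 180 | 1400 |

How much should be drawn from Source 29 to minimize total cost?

Use suppliers in increasing cost order.
Source 2 (150): use full 1900 ; 5600 hours to go.
Source X (180): use full 1400 ; 4200 hours to go.
Source S at 210: take all 1300 hours ; 2900 still needed.
Source 21 at 220: take all 2200 hours ; 700 still needed.
Source 29 at 230: take 700 of its 1900 ; requirement met.

700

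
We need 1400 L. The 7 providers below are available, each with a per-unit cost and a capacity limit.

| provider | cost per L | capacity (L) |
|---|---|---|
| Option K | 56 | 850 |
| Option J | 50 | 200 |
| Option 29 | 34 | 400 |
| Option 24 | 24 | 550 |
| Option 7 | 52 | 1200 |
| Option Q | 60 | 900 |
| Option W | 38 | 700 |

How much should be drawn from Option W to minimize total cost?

Cheapest first:
Option 24 at 24: take all 550 L — 850 still needed.
Option 29 (34): use full 400 — 450 L to go.
Option W at 38: take 450 of its 700 — requirement met.
Option J, Option 7, Option K, Option Q: unused.

450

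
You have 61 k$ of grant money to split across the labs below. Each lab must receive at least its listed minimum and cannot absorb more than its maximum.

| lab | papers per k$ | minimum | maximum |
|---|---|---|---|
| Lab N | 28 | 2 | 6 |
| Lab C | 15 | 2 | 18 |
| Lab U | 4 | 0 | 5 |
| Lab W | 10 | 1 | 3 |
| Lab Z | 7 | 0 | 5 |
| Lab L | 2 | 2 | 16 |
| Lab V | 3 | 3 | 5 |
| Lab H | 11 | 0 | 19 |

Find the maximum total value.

Meeting every minimum uses 2+2+0+1+0+2+3+0 = 10 k$, leaving 51.
Highest papers per k$ first: Lab N 28 > Lab C 15 > Lab H 11 > Lab W 10 > Lab Z 7 > Lab U 4 > Lab V 3 > Lab L 2.
Lab N takes 4 more to reach its cap of 6 → 47 left.
Lab C: +16 to 18 (cap) → 31 left.
Lab H: +19 to 19 (cap) → 12 left.
Lab W takes 2 more to reach its cap of 3 → 10 left.
Lab Z: +5 to 5 (cap) → 5 left.
Lab U takes 5 more to reach its cap of 5 → 0 left.
Total = 28×6 + 15×18 + 4×5 + 10×3 + 7×5 + 2×2 + 3×3 + 11×19 = 745.

745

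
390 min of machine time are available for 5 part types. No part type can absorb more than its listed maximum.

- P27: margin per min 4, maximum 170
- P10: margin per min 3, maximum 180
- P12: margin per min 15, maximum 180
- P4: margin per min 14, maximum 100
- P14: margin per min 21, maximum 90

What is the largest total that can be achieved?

6070

Rank by margin per min: P14 21 > P12 15 > P4 14 > P27 4 > P10 3.
Give P14 90 to hit its cap of 90 ; 300 left.
P12 takes 180 to reach its cap of 180 ; 120 left.
P4 takes 100 to reach its cap of 100 ; 20 left.
Only 20 left; P27 takes them to reach 20.
Total = 4×20 + 15×180 + 14×100 + 21×90 = 6070.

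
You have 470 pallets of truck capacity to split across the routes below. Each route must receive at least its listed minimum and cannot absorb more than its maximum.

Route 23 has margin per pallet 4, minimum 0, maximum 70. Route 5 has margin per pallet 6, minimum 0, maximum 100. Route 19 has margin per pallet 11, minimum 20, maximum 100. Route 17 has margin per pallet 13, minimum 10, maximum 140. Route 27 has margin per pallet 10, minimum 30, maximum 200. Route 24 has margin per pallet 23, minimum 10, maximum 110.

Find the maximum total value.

6650

Meeting every minimum uses 0+0+20+10+30+10 = 70 pallets, leaving 400.
Rank by margin per pallet: Route 24 23 > Route 17 13 > Route 19 11 > Route 27 10 > Route 5 6 > Route 23 4.
Route 24 takes 100 more to reach its cap of 110 ; 300 left.
Give Route 17 130 more to hit its cap of 140 ; 170 left.
Route 19: +80 to 100 (cap) ; 90 left.
Route 27: +90 (room for 170) → 120. Pool exhausted.
Total = 11×100 + 13×140 + 10×120 + 23×110 = 6650.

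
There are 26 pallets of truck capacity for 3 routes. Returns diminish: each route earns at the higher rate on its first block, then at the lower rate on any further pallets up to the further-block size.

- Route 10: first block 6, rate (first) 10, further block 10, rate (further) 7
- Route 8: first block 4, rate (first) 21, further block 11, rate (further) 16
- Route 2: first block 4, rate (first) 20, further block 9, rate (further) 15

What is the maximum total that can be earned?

445

Order all 6 blocks by rate: Route 8/T1 21 > Route 2/T1 20 > Route 8/T2 16 > Route 2/T2 15 > Route 10/T1 10 > Route 10/T2 7.
Route 8/T1 (21): +4 → 22 left.
Route 2/T1 (20): +4 → 18 left.
Route 8 T2 at 16: fill all 11 → 7 left.
Route 2 T2 at 15: only 7 left, fill 7.
Total = 21×4 + 20×4 + 16×11 + 15×7 = 445.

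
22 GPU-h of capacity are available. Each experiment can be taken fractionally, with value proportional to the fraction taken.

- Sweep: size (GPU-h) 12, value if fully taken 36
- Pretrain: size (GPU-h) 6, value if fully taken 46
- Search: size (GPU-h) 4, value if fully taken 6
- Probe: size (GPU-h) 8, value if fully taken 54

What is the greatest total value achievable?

124

Best value per unit of size first: Pretrain 46/6≈7.67, Probe 54/8≈6.75, Sweep 36/12≈3, Search 6/4≈1.5.
Pretrain: take in full, 6 GPU-h for value 46 ; 16 left.
All 8 GPU-h of Probe fit (value 54) ; 8 remain.
Fill the last 8 GPU-h with part of Sweep: 8/12 of it earns 24.
Total value = 124.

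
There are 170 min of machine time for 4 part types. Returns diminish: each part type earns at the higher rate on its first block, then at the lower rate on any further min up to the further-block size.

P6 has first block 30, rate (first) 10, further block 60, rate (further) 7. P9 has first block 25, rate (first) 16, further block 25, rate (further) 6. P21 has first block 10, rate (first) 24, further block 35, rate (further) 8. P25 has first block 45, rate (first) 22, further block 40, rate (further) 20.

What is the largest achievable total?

2890

Treat each block as its own option and order by rate: P21/T1 24 > P25/T1 22 > P25/T2 20 > P9/T1 16 > P6/T1 10 > P21/T2 8 > P6/T2 7 > P9/T2 6.
P21/T1 (24): +10 ; 160 left.
P25 T1 at 22: fill all 45 ; 115 left.
P25 T2 at 20: fill all 40 ; 75 left.
Fill P9 T1 block (25 at 16) ; 50 left.
P6 T1 at 10: fill all 30 ; 20 left.
20 remain; put them into P21 T2 at 8.
Total = 24×10 + 22×45 + 20×40 + 16×25 + 10×30 + 8×20 = 2890.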